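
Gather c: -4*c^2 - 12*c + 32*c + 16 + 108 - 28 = -4*c^2 + 20*c + 96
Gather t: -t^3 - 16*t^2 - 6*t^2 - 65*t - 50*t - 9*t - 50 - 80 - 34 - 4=-t^3 - 22*t^2 - 124*t - 168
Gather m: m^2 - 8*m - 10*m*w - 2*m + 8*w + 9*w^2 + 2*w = m^2 + m*(-10*w - 10) + 9*w^2 + 10*w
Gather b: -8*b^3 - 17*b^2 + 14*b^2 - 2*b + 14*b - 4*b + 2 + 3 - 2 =-8*b^3 - 3*b^2 + 8*b + 3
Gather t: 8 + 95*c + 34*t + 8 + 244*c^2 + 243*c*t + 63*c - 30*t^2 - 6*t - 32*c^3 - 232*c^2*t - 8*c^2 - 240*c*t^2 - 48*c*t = -32*c^3 + 236*c^2 + 158*c + t^2*(-240*c - 30) + t*(-232*c^2 + 195*c + 28) + 16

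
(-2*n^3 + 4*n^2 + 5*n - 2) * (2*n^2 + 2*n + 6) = -4*n^5 + 4*n^4 + 6*n^3 + 30*n^2 + 26*n - 12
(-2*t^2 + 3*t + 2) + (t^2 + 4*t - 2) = -t^2 + 7*t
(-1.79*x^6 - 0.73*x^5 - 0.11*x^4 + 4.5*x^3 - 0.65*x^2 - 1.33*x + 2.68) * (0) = 0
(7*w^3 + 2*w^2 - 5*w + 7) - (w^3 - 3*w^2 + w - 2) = 6*w^3 + 5*w^2 - 6*w + 9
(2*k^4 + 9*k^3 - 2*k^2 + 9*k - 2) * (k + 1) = 2*k^5 + 11*k^4 + 7*k^3 + 7*k^2 + 7*k - 2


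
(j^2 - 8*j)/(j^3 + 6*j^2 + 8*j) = (j - 8)/(j^2 + 6*j + 8)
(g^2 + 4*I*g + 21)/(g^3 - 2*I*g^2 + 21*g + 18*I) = (g^2 + 4*I*g + 21)/(g^3 - 2*I*g^2 + 21*g + 18*I)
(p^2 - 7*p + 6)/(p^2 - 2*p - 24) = (p - 1)/(p + 4)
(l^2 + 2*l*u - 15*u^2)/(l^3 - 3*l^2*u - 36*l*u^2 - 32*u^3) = (-l^2 - 2*l*u + 15*u^2)/(-l^3 + 3*l^2*u + 36*l*u^2 + 32*u^3)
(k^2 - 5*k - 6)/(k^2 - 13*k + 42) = (k + 1)/(k - 7)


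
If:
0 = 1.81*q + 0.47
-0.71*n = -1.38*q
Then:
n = -0.50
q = -0.26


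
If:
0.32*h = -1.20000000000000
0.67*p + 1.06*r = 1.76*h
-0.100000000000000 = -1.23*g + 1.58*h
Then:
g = -4.74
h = -3.75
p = -1.58208955223881*r - 9.85074626865672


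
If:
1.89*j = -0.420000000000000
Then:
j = -0.22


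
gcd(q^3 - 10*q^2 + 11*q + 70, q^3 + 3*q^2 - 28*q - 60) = q^2 - 3*q - 10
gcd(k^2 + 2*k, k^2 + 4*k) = k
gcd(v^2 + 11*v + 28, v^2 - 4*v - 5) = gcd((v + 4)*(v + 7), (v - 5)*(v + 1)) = 1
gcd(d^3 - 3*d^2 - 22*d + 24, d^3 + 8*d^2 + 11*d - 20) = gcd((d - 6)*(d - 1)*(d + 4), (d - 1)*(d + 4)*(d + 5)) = d^2 + 3*d - 4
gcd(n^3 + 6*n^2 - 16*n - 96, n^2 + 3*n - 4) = n + 4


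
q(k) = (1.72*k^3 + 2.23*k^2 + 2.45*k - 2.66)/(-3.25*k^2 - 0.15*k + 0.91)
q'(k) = (6.5*k + 0.15)*(1.72*k^3 + 2.23*k^2 + 2.45*k - 2.66)/(-3.25*k^2 - 0.15*k + 0.91)^2 + (5.16*k^2 + 4.46*k + 2.45)/(-3.25*k^2 - 0.15*k + 0.91) = (-5.59*k^4 - 0.515999999999998*k^3 + 12.3236*k^2 - 13.2314*k + 1.8305)/(10.5625*k^4 + 0.975*k^3 - 5.8925*k^2 - 0.273*k + 0.8281)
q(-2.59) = 1.17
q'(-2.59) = -0.29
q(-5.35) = 2.36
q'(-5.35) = -0.49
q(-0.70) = 6.71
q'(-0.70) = 47.87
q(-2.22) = 1.08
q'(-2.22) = -0.17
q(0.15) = -2.75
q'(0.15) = 0.18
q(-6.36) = 2.86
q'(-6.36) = -0.50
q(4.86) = -3.39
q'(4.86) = -0.50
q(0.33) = -3.05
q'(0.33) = -4.98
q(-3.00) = 1.30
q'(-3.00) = -0.37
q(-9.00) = 4.21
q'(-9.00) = -0.52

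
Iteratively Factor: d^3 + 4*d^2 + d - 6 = (d + 2)*(d^2 + 2*d - 3) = (d - 1)*(d + 2)*(d + 3)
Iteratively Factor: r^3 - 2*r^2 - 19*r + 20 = (r - 5)*(r^2 + 3*r - 4) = (r - 5)*(r - 1)*(r + 4)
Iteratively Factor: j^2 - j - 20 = (j + 4)*(j - 5)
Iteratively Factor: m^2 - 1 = (m - 1)*(m + 1)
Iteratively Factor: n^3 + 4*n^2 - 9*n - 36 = (n + 4)*(n^2 - 9) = (n + 3)*(n + 4)*(n - 3)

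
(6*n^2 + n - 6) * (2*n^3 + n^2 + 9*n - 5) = 12*n^5 + 8*n^4 + 43*n^3 - 27*n^2 - 59*n + 30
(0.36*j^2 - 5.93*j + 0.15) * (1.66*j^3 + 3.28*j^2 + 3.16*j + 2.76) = 0.5976*j^5 - 8.663*j^4 - 18.0638*j^3 - 17.2532*j^2 - 15.8928*j + 0.414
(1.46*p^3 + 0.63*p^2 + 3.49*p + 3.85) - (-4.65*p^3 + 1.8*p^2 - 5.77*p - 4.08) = 6.11*p^3 - 1.17*p^2 + 9.26*p + 7.93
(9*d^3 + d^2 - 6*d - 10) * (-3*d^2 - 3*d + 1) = -27*d^5 - 30*d^4 + 24*d^3 + 49*d^2 + 24*d - 10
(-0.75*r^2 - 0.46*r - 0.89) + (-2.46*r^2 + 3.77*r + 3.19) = -3.21*r^2 + 3.31*r + 2.3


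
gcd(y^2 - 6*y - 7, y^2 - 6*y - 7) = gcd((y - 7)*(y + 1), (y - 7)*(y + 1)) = y^2 - 6*y - 7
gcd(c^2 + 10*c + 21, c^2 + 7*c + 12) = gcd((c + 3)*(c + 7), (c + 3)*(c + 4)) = c + 3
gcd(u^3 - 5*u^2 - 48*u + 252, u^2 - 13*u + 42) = u - 6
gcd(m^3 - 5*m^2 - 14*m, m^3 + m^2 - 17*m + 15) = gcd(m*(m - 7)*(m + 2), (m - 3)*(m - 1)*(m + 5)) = 1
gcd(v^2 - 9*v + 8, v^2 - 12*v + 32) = v - 8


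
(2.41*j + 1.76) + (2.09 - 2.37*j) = 0.04*j + 3.85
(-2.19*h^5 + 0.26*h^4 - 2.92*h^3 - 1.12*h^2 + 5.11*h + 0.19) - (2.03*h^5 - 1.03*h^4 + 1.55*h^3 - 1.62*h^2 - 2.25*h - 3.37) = -4.22*h^5 + 1.29*h^4 - 4.47*h^3 + 0.5*h^2 + 7.36*h + 3.56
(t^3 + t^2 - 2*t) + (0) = t^3 + t^2 - 2*t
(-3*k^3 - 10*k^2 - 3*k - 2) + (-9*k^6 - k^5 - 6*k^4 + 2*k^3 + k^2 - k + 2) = -9*k^6 - k^5 - 6*k^4 - k^3 - 9*k^2 - 4*k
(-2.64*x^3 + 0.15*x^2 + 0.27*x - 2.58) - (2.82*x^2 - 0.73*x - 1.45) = -2.64*x^3 - 2.67*x^2 + 1.0*x - 1.13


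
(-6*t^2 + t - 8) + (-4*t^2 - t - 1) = -10*t^2 - 9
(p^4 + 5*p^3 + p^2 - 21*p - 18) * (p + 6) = p^5 + 11*p^4 + 31*p^3 - 15*p^2 - 144*p - 108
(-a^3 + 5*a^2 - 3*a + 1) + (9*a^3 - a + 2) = 8*a^3 + 5*a^2 - 4*a + 3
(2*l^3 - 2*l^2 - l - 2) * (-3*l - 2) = -6*l^4 + 2*l^3 + 7*l^2 + 8*l + 4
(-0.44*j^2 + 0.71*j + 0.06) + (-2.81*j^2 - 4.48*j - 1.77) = -3.25*j^2 - 3.77*j - 1.71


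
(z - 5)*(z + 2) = z^2 - 3*z - 10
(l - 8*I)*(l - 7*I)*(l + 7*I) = l^3 - 8*I*l^2 + 49*l - 392*I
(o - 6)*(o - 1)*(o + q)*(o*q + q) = o^4*q + o^3*q^2 - 6*o^3*q - 6*o^2*q^2 - o^2*q - o*q^2 + 6*o*q + 6*q^2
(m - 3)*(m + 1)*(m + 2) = m^3 - 7*m - 6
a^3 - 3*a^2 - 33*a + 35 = (a - 7)*(a - 1)*(a + 5)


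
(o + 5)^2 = o^2 + 10*o + 25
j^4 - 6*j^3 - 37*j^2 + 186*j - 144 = (j - 8)*(j - 3)*(j - 1)*(j + 6)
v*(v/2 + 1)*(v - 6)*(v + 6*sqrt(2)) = v^4/2 - 2*v^3 + 3*sqrt(2)*v^3 - 12*sqrt(2)*v^2 - 6*v^2 - 36*sqrt(2)*v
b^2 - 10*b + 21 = (b - 7)*(b - 3)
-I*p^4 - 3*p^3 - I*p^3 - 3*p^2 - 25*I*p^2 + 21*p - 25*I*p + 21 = (p + 1)*(p - 7*I)*(p + 3*I)*(-I*p + 1)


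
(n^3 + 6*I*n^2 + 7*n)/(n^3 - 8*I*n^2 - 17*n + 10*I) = n*(n + 7*I)/(n^2 - 7*I*n - 10)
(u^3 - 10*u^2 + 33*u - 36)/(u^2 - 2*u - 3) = (u^2 - 7*u + 12)/(u + 1)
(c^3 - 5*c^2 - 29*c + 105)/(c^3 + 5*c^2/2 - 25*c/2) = 2*(c^2 - 10*c + 21)/(c*(2*c - 5))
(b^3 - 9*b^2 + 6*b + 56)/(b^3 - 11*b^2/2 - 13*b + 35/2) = 2*(b^2 - 2*b - 8)/(2*b^2 + 3*b - 5)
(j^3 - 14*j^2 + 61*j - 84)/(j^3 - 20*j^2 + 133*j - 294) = (j^2 - 7*j + 12)/(j^2 - 13*j + 42)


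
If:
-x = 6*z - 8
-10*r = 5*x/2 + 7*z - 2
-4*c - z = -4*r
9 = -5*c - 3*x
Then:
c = -57/61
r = -33/61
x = -88/61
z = 96/61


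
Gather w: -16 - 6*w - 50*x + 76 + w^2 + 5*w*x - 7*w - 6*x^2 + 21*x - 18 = w^2 + w*(5*x - 13) - 6*x^2 - 29*x + 42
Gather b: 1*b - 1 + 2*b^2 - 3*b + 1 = 2*b^2 - 2*b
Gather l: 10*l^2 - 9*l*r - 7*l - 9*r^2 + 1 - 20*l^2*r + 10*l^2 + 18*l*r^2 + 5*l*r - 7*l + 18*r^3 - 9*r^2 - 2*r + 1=l^2*(20 - 20*r) + l*(18*r^2 - 4*r - 14) + 18*r^3 - 18*r^2 - 2*r + 2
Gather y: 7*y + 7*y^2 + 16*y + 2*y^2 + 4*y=9*y^2 + 27*y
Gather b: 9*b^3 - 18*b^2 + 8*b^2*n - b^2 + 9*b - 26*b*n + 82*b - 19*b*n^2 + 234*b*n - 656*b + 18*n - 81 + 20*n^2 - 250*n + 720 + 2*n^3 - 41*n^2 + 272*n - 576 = 9*b^3 + b^2*(8*n - 19) + b*(-19*n^2 + 208*n - 565) + 2*n^3 - 21*n^2 + 40*n + 63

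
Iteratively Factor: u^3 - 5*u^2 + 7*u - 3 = (u - 3)*(u^2 - 2*u + 1) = (u - 3)*(u - 1)*(u - 1)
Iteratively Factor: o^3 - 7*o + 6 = (o - 1)*(o^2 + o - 6) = (o - 1)*(o + 3)*(o - 2)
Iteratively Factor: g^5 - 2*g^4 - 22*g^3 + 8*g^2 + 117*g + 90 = (g + 3)*(g^4 - 5*g^3 - 7*g^2 + 29*g + 30) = (g + 2)*(g + 3)*(g^3 - 7*g^2 + 7*g + 15) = (g - 3)*(g + 2)*(g + 3)*(g^2 - 4*g - 5) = (g - 3)*(g + 1)*(g + 2)*(g + 3)*(g - 5)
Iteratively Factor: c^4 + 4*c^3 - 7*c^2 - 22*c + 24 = (c + 4)*(c^3 - 7*c + 6) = (c - 1)*(c + 4)*(c^2 + c - 6) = (c - 1)*(c + 3)*(c + 4)*(c - 2)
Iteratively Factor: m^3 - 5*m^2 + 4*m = (m)*(m^2 - 5*m + 4) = m*(m - 4)*(m - 1)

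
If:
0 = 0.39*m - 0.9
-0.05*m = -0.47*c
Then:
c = 0.25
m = 2.31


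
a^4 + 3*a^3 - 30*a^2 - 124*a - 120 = (a - 6)*(a + 2)^2*(a + 5)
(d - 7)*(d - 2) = d^2 - 9*d + 14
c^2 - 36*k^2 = (c - 6*k)*(c + 6*k)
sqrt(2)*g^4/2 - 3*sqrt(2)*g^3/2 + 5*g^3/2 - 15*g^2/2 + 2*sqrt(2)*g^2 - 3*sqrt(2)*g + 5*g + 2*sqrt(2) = (g - 2)*(g - 1)*(g + 2*sqrt(2))*(sqrt(2)*g/2 + 1/2)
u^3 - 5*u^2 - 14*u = u*(u - 7)*(u + 2)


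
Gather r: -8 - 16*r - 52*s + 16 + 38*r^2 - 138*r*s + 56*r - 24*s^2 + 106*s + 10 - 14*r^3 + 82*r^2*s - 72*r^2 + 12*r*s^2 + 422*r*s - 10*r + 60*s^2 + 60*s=-14*r^3 + r^2*(82*s - 34) + r*(12*s^2 + 284*s + 30) + 36*s^2 + 114*s + 18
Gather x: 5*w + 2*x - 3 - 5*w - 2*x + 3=0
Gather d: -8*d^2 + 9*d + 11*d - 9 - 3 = -8*d^2 + 20*d - 12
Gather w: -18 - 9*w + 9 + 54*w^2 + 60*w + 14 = 54*w^2 + 51*w + 5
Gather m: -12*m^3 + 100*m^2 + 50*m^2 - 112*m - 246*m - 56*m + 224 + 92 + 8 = -12*m^3 + 150*m^2 - 414*m + 324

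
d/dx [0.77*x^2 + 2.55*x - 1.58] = 1.54*x + 2.55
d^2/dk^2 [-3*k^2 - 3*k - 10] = -6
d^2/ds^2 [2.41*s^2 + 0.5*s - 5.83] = 4.82000000000000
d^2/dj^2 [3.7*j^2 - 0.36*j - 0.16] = 7.40000000000000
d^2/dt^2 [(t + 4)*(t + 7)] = 2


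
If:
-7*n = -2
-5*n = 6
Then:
No Solution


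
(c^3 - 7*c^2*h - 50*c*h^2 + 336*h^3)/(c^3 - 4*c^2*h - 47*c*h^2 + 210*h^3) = (c - 8*h)/(c - 5*h)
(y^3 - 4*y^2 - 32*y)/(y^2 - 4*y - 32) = y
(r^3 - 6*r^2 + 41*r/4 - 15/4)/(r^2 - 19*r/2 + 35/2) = (2*r^2 - 7*r + 3)/(2*(r - 7))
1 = 1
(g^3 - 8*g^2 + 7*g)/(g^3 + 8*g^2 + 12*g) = (g^2 - 8*g + 7)/(g^2 + 8*g + 12)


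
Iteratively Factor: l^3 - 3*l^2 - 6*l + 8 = (l - 4)*(l^2 + l - 2) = (l - 4)*(l + 2)*(l - 1)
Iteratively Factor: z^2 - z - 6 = (z + 2)*(z - 3)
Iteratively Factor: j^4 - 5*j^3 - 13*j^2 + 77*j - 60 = (j - 3)*(j^3 - 2*j^2 - 19*j + 20) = (j - 3)*(j - 1)*(j^2 - j - 20) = (j - 3)*(j - 1)*(j + 4)*(j - 5)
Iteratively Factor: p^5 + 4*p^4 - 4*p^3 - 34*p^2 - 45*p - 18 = (p + 2)*(p^4 + 2*p^3 - 8*p^2 - 18*p - 9) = (p - 3)*(p + 2)*(p^3 + 5*p^2 + 7*p + 3) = (p - 3)*(p + 2)*(p + 3)*(p^2 + 2*p + 1) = (p - 3)*(p + 1)*(p + 2)*(p + 3)*(p + 1)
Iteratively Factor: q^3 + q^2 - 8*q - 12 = (q + 2)*(q^2 - q - 6) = (q - 3)*(q + 2)*(q + 2)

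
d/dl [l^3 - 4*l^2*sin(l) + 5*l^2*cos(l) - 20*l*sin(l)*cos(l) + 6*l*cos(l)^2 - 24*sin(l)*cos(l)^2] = -5*l^2*sin(l) - 4*l^2*cos(l) + 3*l^2 - 8*l*sin(l) - 6*l*sin(2*l) + 10*l*cos(l) - 20*l*cos(2*l) - 10*sin(2*l) - 6*cos(l) + 3*cos(2*l) - 18*cos(3*l) + 3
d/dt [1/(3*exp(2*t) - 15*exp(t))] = (5 - 2*exp(t))*exp(-t)/(3*(exp(t) - 5)^2)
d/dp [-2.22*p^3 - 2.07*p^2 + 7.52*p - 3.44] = -6.66*p^2 - 4.14*p + 7.52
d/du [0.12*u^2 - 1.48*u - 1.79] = 0.24*u - 1.48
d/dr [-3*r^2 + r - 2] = 1 - 6*r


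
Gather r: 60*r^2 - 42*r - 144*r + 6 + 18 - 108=60*r^2 - 186*r - 84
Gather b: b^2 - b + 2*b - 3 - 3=b^2 + b - 6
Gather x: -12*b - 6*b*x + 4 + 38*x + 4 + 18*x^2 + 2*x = -12*b + 18*x^2 + x*(40 - 6*b) + 8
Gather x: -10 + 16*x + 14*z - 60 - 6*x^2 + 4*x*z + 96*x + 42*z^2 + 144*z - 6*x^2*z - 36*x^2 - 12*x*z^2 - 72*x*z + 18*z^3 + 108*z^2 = x^2*(-6*z - 42) + x*(-12*z^2 - 68*z + 112) + 18*z^3 + 150*z^2 + 158*z - 70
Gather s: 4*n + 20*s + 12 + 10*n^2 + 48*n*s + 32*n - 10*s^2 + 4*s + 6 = 10*n^2 + 36*n - 10*s^2 + s*(48*n + 24) + 18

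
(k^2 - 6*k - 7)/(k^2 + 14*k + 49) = (k^2 - 6*k - 7)/(k^2 + 14*k + 49)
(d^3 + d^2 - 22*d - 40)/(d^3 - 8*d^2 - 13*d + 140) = (d + 2)/(d - 7)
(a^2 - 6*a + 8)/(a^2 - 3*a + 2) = (a - 4)/(a - 1)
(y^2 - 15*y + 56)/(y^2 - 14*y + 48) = (y - 7)/(y - 6)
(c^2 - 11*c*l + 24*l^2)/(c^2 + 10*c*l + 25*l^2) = (c^2 - 11*c*l + 24*l^2)/(c^2 + 10*c*l + 25*l^2)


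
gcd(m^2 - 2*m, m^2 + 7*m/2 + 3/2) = 1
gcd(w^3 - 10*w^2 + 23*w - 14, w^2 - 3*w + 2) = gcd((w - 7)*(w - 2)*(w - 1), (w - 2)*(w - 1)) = w^2 - 3*w + 2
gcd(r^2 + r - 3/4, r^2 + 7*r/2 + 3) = r + 3/2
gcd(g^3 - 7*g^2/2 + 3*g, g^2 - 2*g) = g^2 - 2*g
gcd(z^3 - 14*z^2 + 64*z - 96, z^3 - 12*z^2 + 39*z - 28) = z - 4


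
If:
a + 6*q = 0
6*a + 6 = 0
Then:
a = -1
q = 1/6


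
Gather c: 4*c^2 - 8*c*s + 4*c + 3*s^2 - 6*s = 4*c^2 + c*(4 - 8*s) + 3*s^2 - 6*s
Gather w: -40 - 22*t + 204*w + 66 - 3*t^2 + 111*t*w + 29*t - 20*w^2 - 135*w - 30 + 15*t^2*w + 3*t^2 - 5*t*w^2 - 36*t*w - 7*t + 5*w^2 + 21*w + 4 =w^2*(-5*t - 15) + w*(15*t^2 + 75*t + 90)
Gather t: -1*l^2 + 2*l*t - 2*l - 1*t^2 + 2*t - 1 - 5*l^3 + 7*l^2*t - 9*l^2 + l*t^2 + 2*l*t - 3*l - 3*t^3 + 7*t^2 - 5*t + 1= -5*l^3 - 10*l^2 - 5*l - 3*t^3 + t^2*(l + 6) + t*(7*l^2 + 4*l - 3)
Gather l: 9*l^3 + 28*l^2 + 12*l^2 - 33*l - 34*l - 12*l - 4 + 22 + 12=9*l^3 + 40*l^2 - 79*l + 30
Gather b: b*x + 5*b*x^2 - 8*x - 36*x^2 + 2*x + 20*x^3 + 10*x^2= b*(5*x^2 + x) + 20*x^3 - 26*x^2 - 6*x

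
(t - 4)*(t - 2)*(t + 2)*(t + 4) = t^4 - 20*t^2 + 64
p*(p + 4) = p^2 + 4*p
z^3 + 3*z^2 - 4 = (z - 1)*(z + 2)^2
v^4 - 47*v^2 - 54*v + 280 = (v - 7)*(v - 2)*(v + 4)*(v + 5)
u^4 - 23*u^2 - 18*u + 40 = (u - 5)*(u - 1)*(u + 2)*(u + 4)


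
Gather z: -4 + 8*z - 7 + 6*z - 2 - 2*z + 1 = 12*z - 12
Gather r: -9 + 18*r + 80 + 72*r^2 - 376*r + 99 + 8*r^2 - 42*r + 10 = 80*r^2 - 400*r + 180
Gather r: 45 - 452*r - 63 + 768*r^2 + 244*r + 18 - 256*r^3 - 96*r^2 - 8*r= -256*r^3 + 672*r^2 - 216*r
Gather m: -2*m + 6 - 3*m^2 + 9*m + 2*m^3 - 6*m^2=2*m^3 - 9*m^2 + 7*m + 6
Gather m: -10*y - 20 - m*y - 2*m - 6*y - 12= m*(-y - 2) - 16*y - 32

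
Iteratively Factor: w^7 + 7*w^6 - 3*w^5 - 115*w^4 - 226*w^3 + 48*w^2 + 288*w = (w)*(w^6 + 7*w^5 - 3*w^4 - 115*w^3 - 226*w^2 + 48*w + 288) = w*(w + 3)*(w^5 + 4*w^4 - 15*w^3 - 70*w^2 - 16*w + 96) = w*(w - 1)*(w + 3)*(w^4 + 5*w^3 - 10*w^2 - 80*w - 96) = w*(w - 1)*(w + 2)*(w + 3)*(w^3 + 3*w^2 - 16*w - 48) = w*(w - 4)*(w - 1)*(w + 2)*(w + 3)*(w^2 + 7*w + 12) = w*(w - 4)*(w - 1)*(w + 2)*(w + 3)*(w + 4)*(w + 3)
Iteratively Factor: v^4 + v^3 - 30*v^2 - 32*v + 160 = (v + 4)*(v^3 - 3*v^2 - 18*v + 40) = (v + 4)^2*(v^2 - 7*v + 10) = (v - 2)*(v + 4)^2*(v - 5)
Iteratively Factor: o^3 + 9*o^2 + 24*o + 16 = (o + 1)*(o^2 + 8*o + 16) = (o + 1)*(o + 4)*(o + 4)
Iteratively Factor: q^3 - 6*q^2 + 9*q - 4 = (q - 1)*(q^2 - 5*q + 4) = (q - 1)^2*(q - 4)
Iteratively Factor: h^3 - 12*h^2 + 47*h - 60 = (h - 3)*(h^2 - 9*h + 20) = (h - 4)*(h - 3)*(h - 5)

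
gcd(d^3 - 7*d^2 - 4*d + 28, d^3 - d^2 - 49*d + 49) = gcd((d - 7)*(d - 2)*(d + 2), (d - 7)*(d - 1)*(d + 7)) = d - 7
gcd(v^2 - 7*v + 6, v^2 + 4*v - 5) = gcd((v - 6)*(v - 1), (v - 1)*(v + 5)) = v - 1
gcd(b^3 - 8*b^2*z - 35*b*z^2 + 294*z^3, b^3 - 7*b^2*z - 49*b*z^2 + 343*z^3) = b^2 - 14*b*z + 49*z^2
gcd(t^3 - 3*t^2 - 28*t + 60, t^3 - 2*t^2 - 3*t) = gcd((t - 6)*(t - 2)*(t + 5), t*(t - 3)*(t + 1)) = 1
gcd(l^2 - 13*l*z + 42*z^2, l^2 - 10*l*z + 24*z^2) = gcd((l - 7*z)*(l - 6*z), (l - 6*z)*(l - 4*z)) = -l + 6*z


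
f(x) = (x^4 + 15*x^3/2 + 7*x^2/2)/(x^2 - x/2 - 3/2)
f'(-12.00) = -16.09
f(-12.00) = 55.76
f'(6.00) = 19.22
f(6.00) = 96.57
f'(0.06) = -0.33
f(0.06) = -0.01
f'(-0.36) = -0.07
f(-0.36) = -0.10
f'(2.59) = 0.21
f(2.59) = 50.80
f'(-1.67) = 0.46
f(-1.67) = -8.19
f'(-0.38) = -0.21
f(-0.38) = -0.10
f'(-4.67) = -1.83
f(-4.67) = -9.36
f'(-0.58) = -3.50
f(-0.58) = 0.20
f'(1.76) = -214.97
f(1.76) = 85.46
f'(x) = (1/2 - 2*x)*(x^4 + 15*x^3/2 + 7*x^2/2)/(x^2 - x/2 - 3/2)^2 + (4*x^3 + 45*x^2/2 + 7*x)/(x^2 - x/2 - 3/2)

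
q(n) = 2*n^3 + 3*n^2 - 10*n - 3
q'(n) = 6*n^2 + 6*n - 10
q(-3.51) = -17.43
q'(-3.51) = 42.86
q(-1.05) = 8.49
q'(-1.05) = -9.68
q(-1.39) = 11.33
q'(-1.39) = -6.75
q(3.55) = 88.79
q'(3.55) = 86.92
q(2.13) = 8.64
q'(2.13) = 30.00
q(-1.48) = 11.89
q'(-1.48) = -5.74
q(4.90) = 255.33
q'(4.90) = 163.46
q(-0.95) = 7.49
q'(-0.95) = -10.28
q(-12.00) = -2907.00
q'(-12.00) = 782.00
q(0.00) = -3.00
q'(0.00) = -10.00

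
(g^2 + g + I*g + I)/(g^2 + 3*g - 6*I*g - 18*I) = (g^2 + g*(1 + I) + I)/(g^2 + g*(3 - 6*I) - 18*I)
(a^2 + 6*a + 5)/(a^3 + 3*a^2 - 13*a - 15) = 1/(a - 3)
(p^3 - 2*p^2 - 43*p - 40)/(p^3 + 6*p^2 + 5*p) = (p - 8)/p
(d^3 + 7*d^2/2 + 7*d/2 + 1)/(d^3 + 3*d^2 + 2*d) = (d + 1/2)/d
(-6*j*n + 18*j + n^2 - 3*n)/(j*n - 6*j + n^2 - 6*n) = (-6*j*n + 18*j + n^2 - 3*n)/(j*n - 6*j + n^2 - 6*n)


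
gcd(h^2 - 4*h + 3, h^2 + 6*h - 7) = h - 1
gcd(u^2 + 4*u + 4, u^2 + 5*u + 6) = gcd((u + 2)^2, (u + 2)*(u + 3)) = u + 2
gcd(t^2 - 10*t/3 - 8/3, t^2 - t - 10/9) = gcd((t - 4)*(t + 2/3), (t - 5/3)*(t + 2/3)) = t + 2/3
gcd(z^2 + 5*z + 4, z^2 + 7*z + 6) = z + 1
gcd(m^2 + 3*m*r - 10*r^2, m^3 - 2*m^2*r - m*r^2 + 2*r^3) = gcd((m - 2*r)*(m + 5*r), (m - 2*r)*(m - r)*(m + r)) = -m + 2*r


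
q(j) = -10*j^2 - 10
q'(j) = -20*j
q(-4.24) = -189.78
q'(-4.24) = 84.80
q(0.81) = -16.56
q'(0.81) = -16.20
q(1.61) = -35.92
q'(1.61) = -32.20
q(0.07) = -10.05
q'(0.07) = -1.40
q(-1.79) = -42.04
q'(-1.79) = 35.80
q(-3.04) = -102.42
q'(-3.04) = 60.80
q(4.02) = -171.60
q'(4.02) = -80.40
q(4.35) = -199.22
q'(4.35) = -87.00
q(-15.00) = -2260.00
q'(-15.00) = 300.00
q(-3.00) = -100.00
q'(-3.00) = 60.00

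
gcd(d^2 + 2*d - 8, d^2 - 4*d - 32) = d + 4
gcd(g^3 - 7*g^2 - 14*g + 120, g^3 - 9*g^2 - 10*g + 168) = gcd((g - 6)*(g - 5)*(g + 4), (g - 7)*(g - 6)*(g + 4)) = g^2 - 2*g - 24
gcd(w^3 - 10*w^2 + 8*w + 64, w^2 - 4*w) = w - 4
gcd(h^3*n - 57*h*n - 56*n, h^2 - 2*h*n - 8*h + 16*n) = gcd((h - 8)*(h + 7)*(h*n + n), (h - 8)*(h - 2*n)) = h - 8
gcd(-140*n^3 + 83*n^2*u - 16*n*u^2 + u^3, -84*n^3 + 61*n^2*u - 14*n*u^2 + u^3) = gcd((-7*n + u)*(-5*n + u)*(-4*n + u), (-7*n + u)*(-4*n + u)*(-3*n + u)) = 28*n^2 - 11*n*u + u^2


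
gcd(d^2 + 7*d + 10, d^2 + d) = 1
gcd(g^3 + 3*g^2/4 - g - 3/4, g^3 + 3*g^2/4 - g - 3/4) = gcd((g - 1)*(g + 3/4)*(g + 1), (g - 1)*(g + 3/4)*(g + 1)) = g^3 + 3*g^2/4 - g - 3/4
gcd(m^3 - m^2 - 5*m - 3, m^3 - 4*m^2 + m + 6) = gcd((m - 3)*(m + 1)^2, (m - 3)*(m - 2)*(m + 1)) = m^2 - 2*m - 3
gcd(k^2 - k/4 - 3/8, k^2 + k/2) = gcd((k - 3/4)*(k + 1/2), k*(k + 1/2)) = k + 1/2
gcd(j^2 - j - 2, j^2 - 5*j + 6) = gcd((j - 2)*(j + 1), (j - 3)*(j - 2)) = j - 2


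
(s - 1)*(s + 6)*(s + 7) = s^3 + 12*s^2 + 29*s - 42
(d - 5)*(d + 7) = d^2 + 2*d - 35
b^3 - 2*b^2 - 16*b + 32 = (b - 4)*(b - 2)*(b + 4)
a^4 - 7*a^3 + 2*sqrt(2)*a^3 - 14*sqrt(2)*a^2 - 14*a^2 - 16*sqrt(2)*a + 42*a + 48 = (a - 8)*(a + 1)*(a - sqrt(2))*(a + 3*sqrt(2))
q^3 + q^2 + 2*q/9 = q*(q + 1/3)*(q + 2/3)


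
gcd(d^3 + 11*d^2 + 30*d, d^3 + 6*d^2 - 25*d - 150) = d^2 + 11*d + 30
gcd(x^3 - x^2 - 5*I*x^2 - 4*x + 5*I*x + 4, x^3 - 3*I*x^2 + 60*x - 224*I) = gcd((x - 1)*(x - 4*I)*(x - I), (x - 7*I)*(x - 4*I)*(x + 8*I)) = x - 4*I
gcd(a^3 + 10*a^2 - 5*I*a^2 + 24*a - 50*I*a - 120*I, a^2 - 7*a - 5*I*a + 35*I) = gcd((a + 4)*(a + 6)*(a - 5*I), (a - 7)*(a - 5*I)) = a - 5*I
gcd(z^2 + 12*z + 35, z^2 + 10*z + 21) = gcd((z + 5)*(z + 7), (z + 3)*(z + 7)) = z + 7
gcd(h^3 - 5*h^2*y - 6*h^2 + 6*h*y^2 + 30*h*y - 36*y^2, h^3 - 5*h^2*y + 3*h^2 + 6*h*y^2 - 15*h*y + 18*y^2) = h^2 - 5*h*y + 6*y^2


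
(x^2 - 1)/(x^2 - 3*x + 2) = (x + 1)/(x - 2)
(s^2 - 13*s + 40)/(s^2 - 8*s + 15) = (s - 8)/(s - 3)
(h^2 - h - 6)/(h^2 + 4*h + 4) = (h - 3)/(h + 2)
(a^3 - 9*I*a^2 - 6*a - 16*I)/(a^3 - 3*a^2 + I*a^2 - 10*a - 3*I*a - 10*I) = (a^2 - 10*I*a - 16)/(a^2 - 3*a - 10)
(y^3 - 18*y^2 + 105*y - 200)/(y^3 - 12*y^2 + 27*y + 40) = (y - 5)/(y + 1)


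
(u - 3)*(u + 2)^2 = u^3 + u^2 - 8*u - 12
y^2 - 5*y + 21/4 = (y - 7/2)*(y - 3/2)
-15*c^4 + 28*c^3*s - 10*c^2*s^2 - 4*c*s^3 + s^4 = (-5*c + s)*(-c + s)^2*(3*c + s)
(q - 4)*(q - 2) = q^2 - 6*q + 8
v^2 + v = v*(v + 1)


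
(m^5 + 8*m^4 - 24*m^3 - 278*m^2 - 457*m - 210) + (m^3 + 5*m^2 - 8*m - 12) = m^5 + 8*m^4 - 23*m^3 - 273*m^2 - 465*m - 222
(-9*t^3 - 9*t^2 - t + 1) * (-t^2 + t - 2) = 9*t^5 + 10*t^3 + 16*t^2 + 3*t - 2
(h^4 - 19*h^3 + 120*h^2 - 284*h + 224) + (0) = h^4 - 19*h^3 + 120*h^2 - 284*h + 224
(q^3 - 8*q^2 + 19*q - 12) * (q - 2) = q^4 - 10*q^3 + 35*q^2 - 50*q + 24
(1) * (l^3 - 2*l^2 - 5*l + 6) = l^3 - 2*l^2 - 5*l + 6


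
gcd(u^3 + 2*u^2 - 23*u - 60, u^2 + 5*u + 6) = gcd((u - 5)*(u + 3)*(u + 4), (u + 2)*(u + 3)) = u + 3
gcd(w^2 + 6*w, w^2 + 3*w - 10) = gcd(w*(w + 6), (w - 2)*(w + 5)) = 1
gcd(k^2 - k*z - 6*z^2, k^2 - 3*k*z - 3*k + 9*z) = -k + 3*z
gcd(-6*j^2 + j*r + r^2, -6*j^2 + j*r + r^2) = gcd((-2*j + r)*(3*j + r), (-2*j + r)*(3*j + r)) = -6*j^2 + j*r + r^2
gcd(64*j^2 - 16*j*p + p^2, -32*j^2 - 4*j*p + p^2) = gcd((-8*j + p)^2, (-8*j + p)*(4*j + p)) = -8*j + p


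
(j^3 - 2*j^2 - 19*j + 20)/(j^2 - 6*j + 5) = j + 4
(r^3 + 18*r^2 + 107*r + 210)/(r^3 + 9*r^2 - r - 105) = (r + 6)/(r - 3)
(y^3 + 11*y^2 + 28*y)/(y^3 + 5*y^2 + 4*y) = (y + 7)/(y + 1)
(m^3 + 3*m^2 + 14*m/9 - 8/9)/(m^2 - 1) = (9*m^3 + 27*m^2 + 14*m - 8)/(9*(m^2 - 1))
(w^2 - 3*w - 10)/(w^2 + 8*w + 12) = (w - 5)/(w + 6)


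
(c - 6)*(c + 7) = c^2 + c - 42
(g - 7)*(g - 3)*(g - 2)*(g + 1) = g^4 - 11*g^3 + 29*g^2 - g - 42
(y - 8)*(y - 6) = y^2 - 14*y + 48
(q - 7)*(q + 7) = q^2 - 49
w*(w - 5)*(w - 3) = w^3 - 8*w^2 + 15*w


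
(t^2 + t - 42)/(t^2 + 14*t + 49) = (t - 6)/(t + 7)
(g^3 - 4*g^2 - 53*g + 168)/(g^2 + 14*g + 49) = (g^2 - 11*g + 24)/(g + 7)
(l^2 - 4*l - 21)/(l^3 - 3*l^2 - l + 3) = (l^2 - 4*l - 21)/(l^3 - 3*l^2 - l + 3)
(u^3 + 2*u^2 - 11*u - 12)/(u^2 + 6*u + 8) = (u^2 - 2*u - 3)/(u + 2)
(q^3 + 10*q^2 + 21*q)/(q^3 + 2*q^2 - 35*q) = (q + 3)/(q - 5)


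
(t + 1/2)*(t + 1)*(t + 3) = t^3 + 9*t^2/2 + 5*t + 3/2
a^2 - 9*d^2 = (a - 3*d)*(a + 3*d)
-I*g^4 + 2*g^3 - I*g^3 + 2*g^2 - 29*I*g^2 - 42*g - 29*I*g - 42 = (g - 3*I)*(g - 2*I)*(g + 7*I)*(-I*g - I)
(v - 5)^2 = v^2 - 10*v + 25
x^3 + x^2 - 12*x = x*(x - 3)*(x + 4)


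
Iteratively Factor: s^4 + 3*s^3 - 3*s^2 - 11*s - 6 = (s + 3)*(s^3 - 3*s - 2) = (s + 1)*(s + 3)*(s^2 - s - 2) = (s - 2)*(s + 1)*(s + 3)*(s + 1)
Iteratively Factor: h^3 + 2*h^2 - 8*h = (h + 4)*(h^2 - 2*h) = h*(h + 4)*(h - 2)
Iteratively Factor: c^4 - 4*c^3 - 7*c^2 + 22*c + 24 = (c - 3)*(c^3 - c^2 - 10*c - 8) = (c - 3)*(c + 2)*(c^2 - 3*c - 4) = (c - 4)*(c - 3)*(c + 2)*(c + 1)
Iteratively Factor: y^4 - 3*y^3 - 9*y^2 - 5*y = (y + 1)*(y^3 - 4*y^2 - 5*y) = y*(y + 1)*(y^2 - 4*y - 5) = y*(y + 1)^2*(y - 5)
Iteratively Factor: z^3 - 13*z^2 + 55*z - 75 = (z - 3)*(z^2 - 10*z + 25) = (z - 5)*(z - 3)*(z - 5)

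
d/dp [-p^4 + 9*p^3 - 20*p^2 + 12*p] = -4*p^3 + 27*p^2 - 40*p + 12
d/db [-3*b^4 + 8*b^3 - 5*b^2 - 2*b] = -12*b^3 + 24*b^2 - 10*b - 2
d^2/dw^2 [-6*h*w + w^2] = 2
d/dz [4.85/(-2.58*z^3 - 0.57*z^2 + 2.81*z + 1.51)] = (37.539*z^2 + 5.529*z - 13.6285)/(2.58*z^3 + 0.57*z^2 - 2.81*z - 1.51)^2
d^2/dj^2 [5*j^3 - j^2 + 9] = 30*j - 2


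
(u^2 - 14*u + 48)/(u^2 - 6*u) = (u - 8)/u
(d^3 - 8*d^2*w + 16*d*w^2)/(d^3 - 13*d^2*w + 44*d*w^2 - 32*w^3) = d*(d - 4*w)/(d^2 - 9*d*w + 8*w^2)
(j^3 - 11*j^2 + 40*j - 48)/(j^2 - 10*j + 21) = (j^2 - 8*j + 16)/(j - 7)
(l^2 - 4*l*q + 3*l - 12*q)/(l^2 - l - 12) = (l - 4*q)/(l - 4)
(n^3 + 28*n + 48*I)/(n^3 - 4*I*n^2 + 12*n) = (n + 4*I)/n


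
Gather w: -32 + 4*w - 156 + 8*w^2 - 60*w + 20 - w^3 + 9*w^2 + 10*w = -w^3 + 17*w^2 - 46*w - 168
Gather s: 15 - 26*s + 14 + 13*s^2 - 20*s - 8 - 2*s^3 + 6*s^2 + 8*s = -2*s^3 + 19*s^2 - 38*s + 21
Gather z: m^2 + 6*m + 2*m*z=m^2 + 2*m*z + 6*m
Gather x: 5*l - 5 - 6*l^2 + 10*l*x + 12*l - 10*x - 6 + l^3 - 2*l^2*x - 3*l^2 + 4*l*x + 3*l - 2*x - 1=l^3 - 9*l^2 + 20*l + x*(-2*l^2 + 14*l - 12) - 12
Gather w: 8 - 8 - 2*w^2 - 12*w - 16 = -2*w^2 - 12*w - 16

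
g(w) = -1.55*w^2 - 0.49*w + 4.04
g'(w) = -3.1*w - 0.49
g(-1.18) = 2.46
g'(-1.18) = 3.17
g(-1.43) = 1.57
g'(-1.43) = 3.94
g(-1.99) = -1.12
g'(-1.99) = 5.68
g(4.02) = -22.98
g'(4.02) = -12.95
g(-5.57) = -41.32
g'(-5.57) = 16.78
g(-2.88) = -7.41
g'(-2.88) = 8.44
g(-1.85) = -0.36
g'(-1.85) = 5.24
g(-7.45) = -78.34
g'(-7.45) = 22.60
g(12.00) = -225.04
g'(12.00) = -37.69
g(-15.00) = -337.36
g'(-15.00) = 46.01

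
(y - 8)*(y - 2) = y^2 - 10*y + 16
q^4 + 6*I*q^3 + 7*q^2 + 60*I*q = q*(q - 3*I)*(q + 4*I)*(q + 5*I)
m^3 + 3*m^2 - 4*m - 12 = (m - 2)*(m + 2)*(m + 3)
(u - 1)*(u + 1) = u^2 - 1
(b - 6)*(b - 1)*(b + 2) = b^3 - 5*b^2 - 8*b + 12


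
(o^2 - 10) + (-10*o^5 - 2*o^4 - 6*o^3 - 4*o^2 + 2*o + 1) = -10*o^5 - 2*o^4 - 6*o^3 - 3*o^2 + 2*o - 9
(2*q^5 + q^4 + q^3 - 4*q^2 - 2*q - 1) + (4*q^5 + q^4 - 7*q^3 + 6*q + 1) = 6*q^5 + 2*q^4 - 6*q^3 - 4*q^2 + 4*q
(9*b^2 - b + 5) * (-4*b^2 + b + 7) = -36*b^4 + 13*b^3 + 42*b^2 - 2*b + 35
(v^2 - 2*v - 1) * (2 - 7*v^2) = -7*v^4 + 14*v^3 + 9*v^2 - 4*v - 2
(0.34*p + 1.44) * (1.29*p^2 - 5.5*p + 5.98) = 0.4386*p^3 - 0.0124000000000002*p^2 - 5.8868*p + 8.6112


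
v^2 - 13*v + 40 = (v - 8)*(v - 5)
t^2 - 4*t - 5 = (t - 5)*(t + 1)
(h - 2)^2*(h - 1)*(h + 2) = h^4 - 3*h^3 - 2*h^2 + 12*h - 8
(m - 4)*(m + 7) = m^2 + 3*m - 28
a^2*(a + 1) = a^3 + a^2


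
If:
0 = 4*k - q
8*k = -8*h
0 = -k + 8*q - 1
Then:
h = -1/31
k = 1/31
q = 4/31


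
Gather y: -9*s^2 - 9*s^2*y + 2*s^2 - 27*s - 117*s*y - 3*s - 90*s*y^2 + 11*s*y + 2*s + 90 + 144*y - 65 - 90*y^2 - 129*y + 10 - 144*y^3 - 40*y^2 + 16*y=-7*s^2 - 28*s - 144*y^3 + y^2*(-90*s - 130) + y*(-9*s^2 - 106*s + 31) + 35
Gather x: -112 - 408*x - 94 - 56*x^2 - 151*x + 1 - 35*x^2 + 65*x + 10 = -91*x^2 - 494*x - 195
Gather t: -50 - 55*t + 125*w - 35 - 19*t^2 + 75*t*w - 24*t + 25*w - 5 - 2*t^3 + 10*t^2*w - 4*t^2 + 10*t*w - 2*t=-2*t^3 + t^2*(10*w - 23) + t*(85*w - 81) + 150*w - 90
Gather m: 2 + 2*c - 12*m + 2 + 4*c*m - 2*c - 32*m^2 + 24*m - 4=-32*m^2 + m*(4*c + 12)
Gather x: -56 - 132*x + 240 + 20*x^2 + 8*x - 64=20*x^2 - 124*x + 120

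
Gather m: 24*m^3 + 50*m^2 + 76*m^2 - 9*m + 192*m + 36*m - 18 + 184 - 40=24*m^3 + 126*m^2 + 219*m + 126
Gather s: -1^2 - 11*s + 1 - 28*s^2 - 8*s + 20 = -28*s^2 - 19*s + 20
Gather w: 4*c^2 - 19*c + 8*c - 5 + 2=4*c^2 - 11*c - 3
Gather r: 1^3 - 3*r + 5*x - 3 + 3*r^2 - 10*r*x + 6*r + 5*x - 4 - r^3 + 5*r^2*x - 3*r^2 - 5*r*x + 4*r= -r^3 + 5*r^2*x + r*(7 - 15*x) + 10*x - 6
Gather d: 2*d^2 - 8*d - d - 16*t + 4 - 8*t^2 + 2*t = 2*d^2 - 9*d - 8*t^2 - 14*t + 4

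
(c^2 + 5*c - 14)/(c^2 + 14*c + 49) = (c - 2)/(c + 7)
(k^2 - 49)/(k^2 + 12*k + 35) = (k - 7)/(k + 5)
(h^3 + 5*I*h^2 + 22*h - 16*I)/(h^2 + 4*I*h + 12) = (h^2 + 7*I*h + 8)/(h + 6*I)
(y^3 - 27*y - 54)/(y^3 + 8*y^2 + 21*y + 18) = (y - 6)/(y + 2)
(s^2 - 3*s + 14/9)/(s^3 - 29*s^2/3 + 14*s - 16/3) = (s - 7/3)/(s^2 - 9*s + 8)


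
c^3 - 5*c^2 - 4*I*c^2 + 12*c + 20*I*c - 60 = (c - 5)*(c - 6*I)*(c + 2*I)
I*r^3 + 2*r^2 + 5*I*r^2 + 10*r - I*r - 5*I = (r + 5)*(r - I)*(I*r + 1)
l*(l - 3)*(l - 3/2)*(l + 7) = l^4 + 5*l^3/2 - 27*l^2 + 63*l/2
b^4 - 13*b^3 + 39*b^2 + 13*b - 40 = (b - 8)*(b - 5)*(b - 1)*(b + 1)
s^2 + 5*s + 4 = (s + 1)*(s + 4)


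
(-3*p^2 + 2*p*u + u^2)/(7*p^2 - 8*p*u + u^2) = (-3*p - u)/(7*p - u)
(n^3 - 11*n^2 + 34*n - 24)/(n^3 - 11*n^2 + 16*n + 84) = (n^2 - 5*n + 4)/(n^2 - 5*n - 14)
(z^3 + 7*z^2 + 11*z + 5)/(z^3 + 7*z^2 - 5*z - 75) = (z^2 + 2*z + 1)/(z^2 + 2*z - 15)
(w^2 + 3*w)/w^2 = (w + 3)/w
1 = 1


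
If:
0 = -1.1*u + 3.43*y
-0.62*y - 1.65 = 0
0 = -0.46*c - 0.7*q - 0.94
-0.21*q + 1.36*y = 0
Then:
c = 24.18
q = -17.24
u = -8.30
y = -2.66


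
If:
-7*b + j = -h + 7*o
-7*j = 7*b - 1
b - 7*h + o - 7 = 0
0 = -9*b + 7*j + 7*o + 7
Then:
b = 342/1153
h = -8265/8071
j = -1241/8071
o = -536/1153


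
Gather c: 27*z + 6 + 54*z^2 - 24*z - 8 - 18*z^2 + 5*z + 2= 36*z^2 + 8*z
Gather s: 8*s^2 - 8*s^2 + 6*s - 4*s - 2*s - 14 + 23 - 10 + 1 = 0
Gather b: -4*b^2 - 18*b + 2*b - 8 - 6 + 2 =-4*b^2 - 16*b - 12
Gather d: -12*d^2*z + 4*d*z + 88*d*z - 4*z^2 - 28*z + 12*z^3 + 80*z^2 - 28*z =-12*d^2*z + 92*d*z + 12*z^3 + 76*z^2 - 56*z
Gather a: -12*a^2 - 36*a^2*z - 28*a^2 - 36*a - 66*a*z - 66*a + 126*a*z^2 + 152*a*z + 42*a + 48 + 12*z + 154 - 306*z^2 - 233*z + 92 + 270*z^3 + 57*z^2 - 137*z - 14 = a^2*(-36*z - 40) + a*(126*z^2 + 86*z - 60) + 270*z^3 - 249*z^2 - 358*z + 280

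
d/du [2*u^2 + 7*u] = 4*u + 7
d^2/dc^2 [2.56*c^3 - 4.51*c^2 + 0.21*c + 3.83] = 15.36*c - 9.02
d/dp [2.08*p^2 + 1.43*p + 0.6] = 4.16*p + 1.43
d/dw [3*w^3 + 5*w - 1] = 9*w^2 + 5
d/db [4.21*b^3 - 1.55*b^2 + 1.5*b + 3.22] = 12.63*b^2 - 3.1*b + 1.5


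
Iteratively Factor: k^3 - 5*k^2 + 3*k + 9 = (k + 1)*(k^2 - 6*k + 9) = (k - 3)*(k + 1)*(k - 3)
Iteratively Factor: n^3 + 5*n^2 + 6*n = (n + 2)*(n^2 + 3*n) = (n + 2)*(n + 3)*(n)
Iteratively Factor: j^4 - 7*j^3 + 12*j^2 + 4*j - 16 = (j - 4)*(j^3 - 3*j^2 + 4) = (j - 4)*(j - 2)*(j^2 - j - 2) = (j - 4)*(j - 2)^2*(j + 1)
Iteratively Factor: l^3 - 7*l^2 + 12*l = (l)*(l^2 - 7*l + 12) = l*(l - 4)*(l - 3)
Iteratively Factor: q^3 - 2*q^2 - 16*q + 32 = (q - 4)*(q^2 + 2*q - 8) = (q - 4)*(q - 2)*(q + 4)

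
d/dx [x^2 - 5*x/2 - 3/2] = 2*x - 5/2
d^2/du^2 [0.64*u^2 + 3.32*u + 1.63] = 1.28000000000000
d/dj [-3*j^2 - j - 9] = -6*j - 1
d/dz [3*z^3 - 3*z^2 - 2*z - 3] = 9*z^2 - 6*z - 2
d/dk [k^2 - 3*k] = 2*k - 3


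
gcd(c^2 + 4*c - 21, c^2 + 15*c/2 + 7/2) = c + 7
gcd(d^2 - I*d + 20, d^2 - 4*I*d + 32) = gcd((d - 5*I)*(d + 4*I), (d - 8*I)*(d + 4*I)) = d + 4*I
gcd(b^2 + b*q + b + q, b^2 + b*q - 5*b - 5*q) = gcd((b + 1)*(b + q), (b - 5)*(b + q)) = b + q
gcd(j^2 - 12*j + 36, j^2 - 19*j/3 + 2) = j - 6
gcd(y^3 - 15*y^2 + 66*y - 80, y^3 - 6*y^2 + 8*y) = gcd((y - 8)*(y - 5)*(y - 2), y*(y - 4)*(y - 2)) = y - 2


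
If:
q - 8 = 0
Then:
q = 8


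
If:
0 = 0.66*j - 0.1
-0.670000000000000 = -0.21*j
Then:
No Solution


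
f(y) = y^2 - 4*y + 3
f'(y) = 2*y - 4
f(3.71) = 1.92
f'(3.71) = 3.42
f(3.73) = 1.99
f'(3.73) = 3.46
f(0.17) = 2.35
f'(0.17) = -3.66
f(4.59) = 5.71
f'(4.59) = 5.18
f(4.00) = 3.00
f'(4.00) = 4.00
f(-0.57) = 5.60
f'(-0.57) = -5.14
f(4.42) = 4.86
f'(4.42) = 4.84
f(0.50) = 1.25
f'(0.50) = -3.00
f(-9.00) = 120.00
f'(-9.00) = -22.00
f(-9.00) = 120.00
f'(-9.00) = -22.00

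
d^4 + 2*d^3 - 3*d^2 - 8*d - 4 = (d - 2)*(d + 1)^2*(d + 2)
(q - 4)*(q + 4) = q^2 - 16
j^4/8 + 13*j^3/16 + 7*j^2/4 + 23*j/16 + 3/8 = (j/4 + 1/4)*(j/2 + 1)*(j + 1/2)*(j + 3)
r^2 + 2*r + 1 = (r + 1)^2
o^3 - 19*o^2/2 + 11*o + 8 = (o - 8)*(o - 2)*(o + 1/2)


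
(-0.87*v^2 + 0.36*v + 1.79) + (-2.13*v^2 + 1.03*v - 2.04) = -3.0*v^2 + 1.39*v - 0.25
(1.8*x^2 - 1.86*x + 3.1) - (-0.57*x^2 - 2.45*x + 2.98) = 2.37*x^2 + 0.59*x + 0.12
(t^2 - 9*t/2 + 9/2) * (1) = t^2 - 9*t/2 + 9/2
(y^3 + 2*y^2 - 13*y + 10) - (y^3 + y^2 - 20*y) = y^2 + 7*y + 10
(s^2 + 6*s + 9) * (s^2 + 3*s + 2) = s^4 + 9*s^3 + 29*s^2 + 39*s + 18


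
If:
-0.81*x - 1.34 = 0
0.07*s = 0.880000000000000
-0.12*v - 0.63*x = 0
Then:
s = 12.57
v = 8.69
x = -1.65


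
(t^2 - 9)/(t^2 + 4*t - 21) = (t + 3)/(t + 7)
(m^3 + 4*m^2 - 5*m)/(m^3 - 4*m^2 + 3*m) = (m + 5)/(m - 3)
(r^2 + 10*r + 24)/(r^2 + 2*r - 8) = (r + 6)/(r - 2)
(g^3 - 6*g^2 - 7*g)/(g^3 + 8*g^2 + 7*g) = (g - 7)/(g + 7)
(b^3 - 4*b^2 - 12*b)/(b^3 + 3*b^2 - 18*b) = (b^2 - 4*b - 12)/(b^2 + 3*b - 18)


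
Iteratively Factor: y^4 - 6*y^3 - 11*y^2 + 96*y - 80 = (y + 4)*(y^3 - 10*y^2 + 29*y - 20) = (y - 4)*(y + 4)*(y^2 - 6*y + 5) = (y - 5)*(y - 4)*(y + 4)*(y - 1)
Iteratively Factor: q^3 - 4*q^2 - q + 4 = (q - 4)*(q^2 - 1) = (q - 4)*(q + 1)*(q - 1)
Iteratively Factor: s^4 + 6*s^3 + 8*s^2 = (s + 2)*(s^3 + 4*s^2) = s*(s + 2)*(s^2 + 4*s) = s*(s + 2)*(s + 4)*(s)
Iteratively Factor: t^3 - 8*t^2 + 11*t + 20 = (t + 1)*(t^2 - 9*t + 20) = (t - 4)*(t + 1)*(t - 5)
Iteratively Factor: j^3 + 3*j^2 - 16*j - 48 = (j - 4)*(j^2 + 7*j + 12) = (j - 4)*(j + 3)*(j + 4)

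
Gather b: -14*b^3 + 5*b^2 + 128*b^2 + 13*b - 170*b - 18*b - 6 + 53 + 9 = -14*b^3 + 133*b^2 - 175*b + 56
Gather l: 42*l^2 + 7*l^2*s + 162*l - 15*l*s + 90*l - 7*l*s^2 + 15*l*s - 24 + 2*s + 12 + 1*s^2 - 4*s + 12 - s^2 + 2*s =l^2*(7*s + 42) + l*(252 - 7*s^2)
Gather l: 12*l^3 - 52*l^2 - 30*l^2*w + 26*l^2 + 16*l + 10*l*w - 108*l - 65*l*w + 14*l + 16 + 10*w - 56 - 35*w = 12*l^3 + l^2*(-30*w - 26) + l*(-55*w - 78) - 25*w - 40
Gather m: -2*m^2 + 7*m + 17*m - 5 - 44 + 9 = -2*m^2 + 24*m - 40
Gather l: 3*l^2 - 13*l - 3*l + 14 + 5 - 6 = 3*l^2 - 16*l + 13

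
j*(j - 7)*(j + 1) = j^3 - 6*j^2 - 7*j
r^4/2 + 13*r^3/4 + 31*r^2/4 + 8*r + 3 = (r/2 + 1)*(r + 1)*(r + 3/2)*(r + 2)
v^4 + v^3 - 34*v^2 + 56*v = v*(v - 4)*(v - 2)*(v + 7)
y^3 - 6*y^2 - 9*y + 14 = (y - 7)*(y - 1)*(y + 2)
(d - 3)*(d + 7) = d^2 + 4*d - 21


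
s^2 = s^2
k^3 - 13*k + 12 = (k - 3)*(k - 1)*(k + 4)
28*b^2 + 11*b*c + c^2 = (4*b + c)*(7*b + c)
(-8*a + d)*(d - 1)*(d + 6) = -8*a*d^2 - 40*a*d + 48*a + d^3 + 5*d^2 - 6*d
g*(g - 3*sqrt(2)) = g^2 - 3*sqrt(2)*g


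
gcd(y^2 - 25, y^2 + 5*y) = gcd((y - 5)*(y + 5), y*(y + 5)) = y + 5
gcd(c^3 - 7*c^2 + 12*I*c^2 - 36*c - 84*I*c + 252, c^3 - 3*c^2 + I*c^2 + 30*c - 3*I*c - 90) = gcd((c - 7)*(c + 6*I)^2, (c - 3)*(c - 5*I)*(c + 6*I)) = c + 6*I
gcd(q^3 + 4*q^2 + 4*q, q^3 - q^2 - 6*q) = q^2 + 2*q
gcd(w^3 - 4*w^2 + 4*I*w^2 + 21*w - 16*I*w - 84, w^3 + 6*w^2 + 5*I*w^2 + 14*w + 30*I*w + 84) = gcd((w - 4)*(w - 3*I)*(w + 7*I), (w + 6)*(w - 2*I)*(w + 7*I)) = w + 7*I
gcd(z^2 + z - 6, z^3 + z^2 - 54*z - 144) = z + 3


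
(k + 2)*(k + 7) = k^2 + 9*k + 14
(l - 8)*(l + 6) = l^2 - 2*l - 48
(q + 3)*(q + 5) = q^2 + 8*q + 15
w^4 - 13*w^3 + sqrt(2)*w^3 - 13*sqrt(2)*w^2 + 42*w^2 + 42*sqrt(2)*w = w*(w - 7)*(w - 6)*(w + sqrt(2))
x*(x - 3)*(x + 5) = x^3 + 2*x^2 - 15*x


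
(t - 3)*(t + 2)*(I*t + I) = I*t^3 - 7*I*t - 6*I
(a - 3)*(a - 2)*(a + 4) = a^3 - a^2 - 14*a + 24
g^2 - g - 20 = (g - 5)*(g + 4)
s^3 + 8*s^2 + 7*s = s*(s + 1)*(s + 7)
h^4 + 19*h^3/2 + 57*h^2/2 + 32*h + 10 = (h + 1/2)*(h + 2)^2*(h + 5)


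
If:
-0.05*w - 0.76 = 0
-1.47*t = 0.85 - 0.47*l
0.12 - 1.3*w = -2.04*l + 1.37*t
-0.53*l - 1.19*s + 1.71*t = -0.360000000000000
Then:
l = -12.90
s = -0.71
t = -4.70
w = -15.20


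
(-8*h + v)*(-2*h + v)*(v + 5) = 16*h^2*v + 80*h^2 - 10*h*v^2 - 50*h*v + v^3 + 5*v^2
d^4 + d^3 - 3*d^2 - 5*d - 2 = (d - 2)*(d + 1)^3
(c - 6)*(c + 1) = c^2 - 5*c - 6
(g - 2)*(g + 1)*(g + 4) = g^3 + 3*g^2 - 6*g - 8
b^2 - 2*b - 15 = (b - 5)*(b + 3)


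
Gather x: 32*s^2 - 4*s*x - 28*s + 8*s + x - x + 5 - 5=32*s^2 - 4*s*x - 20*s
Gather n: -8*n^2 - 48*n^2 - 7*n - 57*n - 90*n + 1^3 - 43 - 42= -56*n^2 - 154*n - 84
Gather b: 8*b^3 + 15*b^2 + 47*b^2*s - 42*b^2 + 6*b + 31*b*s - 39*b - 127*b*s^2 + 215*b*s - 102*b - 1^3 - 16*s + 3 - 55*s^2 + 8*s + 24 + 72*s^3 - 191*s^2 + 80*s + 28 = 8*b^3 + b^2*(47*s - 27) + b*(-127*s^2 + 246*s - 135) + 72*s^3 - 246*s^2 + 72*s + 54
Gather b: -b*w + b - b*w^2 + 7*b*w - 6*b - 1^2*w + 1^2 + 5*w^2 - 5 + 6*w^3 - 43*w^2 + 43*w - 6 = b*(-w^2 + 6*w - 5) + 6*w^3 - 38*w^2 + 42*w - 10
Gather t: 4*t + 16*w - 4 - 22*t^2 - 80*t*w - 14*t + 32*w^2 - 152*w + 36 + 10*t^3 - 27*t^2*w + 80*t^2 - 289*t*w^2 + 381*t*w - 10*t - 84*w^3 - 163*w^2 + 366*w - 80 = 10*t^3 + t^2*(58 - 27*w) + t*(-289*w^2 + 301*w - 20) - 84*w^3 - 131*w^2 + 230*w - 48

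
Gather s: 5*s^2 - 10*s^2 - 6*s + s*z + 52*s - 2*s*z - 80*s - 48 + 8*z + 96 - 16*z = -5*s^2 + s*(-z - 34) - 8*z + 48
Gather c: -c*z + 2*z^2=-c*z + 2*z^2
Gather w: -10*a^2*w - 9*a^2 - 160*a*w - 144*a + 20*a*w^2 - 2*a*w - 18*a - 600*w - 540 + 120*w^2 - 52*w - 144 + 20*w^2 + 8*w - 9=-9*a^2 - 162*a + w^2*(20*a + 140) + w*(-10*a^2 - 162*a - 644) - 693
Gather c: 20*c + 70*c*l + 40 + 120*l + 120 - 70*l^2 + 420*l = c*(70*l + 20) - 70*l^2 + 540*l + 160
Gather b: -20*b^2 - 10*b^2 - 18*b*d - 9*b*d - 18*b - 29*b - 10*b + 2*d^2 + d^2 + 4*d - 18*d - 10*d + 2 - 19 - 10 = -30*b^2 + b*(-27*d - 57) + 3*d^2 - 24*d - 27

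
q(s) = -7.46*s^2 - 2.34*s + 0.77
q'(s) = -14.92*s - 2.34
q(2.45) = -49.74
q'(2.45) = -38.89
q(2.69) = -59.51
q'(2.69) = -42.47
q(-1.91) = -21.98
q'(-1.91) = 26.16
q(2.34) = -45.55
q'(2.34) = -37.25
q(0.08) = 0.54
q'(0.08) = -3.53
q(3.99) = -127.33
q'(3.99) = -61.87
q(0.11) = 0.42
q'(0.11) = -3.98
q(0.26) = -0.34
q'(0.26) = -6.22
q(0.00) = 0.77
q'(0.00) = -2.34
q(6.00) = -281.83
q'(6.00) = -91.86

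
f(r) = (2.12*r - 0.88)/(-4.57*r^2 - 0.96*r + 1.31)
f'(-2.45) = 0.14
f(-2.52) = 0.25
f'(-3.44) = 0.06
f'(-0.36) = 5.38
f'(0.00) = 1.13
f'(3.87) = 0.02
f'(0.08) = 0.93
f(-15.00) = 0.03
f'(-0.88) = 8.62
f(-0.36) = -1.55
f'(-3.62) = 0.05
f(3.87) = -0.10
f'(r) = (2.12*r - 0.88)*(9.14*r + 0.96)/(-4.57*r^2 - 0.96*r + 1.31)^2 + 2.12/(-4.57*r^2 - 0.96*r + 1.31)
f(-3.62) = 0.16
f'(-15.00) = 0.00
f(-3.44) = 0.17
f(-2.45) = 0.26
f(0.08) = -0.59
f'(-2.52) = 0.13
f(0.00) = -0.67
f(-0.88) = 1.98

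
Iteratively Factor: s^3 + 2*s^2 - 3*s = (s)*(s^2 + 2*s - 3) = s*(s - 1)*(s + 3)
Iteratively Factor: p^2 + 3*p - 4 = (p - 1)*(p + 4)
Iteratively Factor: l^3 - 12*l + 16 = (l - 2)*(l^2 + 2*l - 8) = (l - 2)*(l + 4)*(l - 2)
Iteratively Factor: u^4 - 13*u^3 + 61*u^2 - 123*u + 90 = (u - 3)*(u^3 - 10*u^2 + 31*u - 30) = (u - 3)*(u - 2)*(u^2 - 8*u + 15) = (u - 3)^2*(u - 2)*(u - 5)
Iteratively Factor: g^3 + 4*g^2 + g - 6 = (g + 3)*(g^2 + g - 2) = (g - 1)*(g + 3)*(g + 2)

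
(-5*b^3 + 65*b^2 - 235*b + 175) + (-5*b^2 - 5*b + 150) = -5*b^3 + 60*b^2 - 240*b + 325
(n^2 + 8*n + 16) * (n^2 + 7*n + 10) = n^4 + 15*n^3 + 82*n^2 + 192*n + 160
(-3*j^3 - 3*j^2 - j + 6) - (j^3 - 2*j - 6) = -4*j^3 - 3*j^2 + j + 12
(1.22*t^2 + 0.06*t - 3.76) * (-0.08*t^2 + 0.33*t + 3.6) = -0.0976*t^4 + 0.3978*t^3 + 4.7126*t^2 - 1.0248*t - 13.536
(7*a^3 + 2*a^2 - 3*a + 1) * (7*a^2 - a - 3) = 49*a^5 + 7*a^4 - 44*a^3 + 4*a^2 + 8*a - 3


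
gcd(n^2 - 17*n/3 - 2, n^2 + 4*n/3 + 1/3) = n + 1/3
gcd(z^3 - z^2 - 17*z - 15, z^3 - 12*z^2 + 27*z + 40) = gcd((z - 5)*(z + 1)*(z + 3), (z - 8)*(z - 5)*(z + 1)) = z^2 - 4*z - 5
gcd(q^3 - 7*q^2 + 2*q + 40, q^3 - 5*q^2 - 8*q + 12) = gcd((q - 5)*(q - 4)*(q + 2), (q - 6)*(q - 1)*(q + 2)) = q + 2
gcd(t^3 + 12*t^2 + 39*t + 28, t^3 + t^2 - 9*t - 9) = t + 1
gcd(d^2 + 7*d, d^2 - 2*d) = d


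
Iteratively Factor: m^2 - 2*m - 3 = (m - 3)*(m + 1)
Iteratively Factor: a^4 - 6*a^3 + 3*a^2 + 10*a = (a - 2)*(a^3 - 4*a^2 - 5*a) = (a - 2)*(a + 1)*(a^2 - 5*a) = a*(a - 2)*(a + 1)*(a - 5)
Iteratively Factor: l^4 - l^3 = (l)*(l^3 - l^2) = l^2*(l^2 - l) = l^2*(l - 1)*(l)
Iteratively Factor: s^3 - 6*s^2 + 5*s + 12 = (s + 1)*(s^2 - 7*s + 12) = (s - 3)*(s + 1)*(s - 4)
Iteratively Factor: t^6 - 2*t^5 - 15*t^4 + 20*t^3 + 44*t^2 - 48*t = (t - 1)*(t^5 - t^4 - 16*t^3 + 4*t^2 + 48*t) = (t - 4)*(t - 1)*(t^4 + 3*t^3 - 4*t^2 - 12*t) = (t - 4)*(t - 2)*(t - 1)*(t^3 + 5*t^2 + 6*t) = (t - 4)*(t - 2)*(t - 1)*(t + 3)*(t^2 + 2*t) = t*(t - 4)*(t - 2)*(t - 1)*(t + 3)*(t + 2)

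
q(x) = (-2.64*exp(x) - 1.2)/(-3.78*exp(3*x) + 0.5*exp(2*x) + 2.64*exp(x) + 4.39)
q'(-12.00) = 0.00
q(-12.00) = -0.27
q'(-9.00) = 0.00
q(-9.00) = -0.27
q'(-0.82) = -0.19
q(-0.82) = -0.44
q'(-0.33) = -0.58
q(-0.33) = -0.60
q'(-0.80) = -0.19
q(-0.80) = -0.45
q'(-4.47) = -0.00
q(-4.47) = -0.28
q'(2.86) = -0.00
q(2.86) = 0.00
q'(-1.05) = -0.13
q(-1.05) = -0.41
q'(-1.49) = -0.08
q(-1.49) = -0.36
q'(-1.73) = -0.07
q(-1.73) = -0.34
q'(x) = (-2.64*exp(x) - 1.2)*(11.34*exp(3*x) - 1.0*exp(2*x) - 2.64*exp(x))/(-3.78*exp(3*x) + 0.5*exp(2*x) + 2.64*exp(x) + 4.39)^2 - 2.64*exp(x)/(-3.78*exp(3*x) + 0.5*exp(2*x) + 2.64*exp(x) + 4.39) = (-19.9584*exp(3*x) - 12.288*exp(2*x) + 1.2*exp(x) - 8.4216)*exp(x)/(14.2884*exp(6*x) - 3.78*exp(5*x) - 19.7084*exp(4*x) - 30.5484*exp(3*x) + 11.3596*exp(2*x) + 23.1792*exp(x) + 19.2721)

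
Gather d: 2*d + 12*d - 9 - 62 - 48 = 14*d - 119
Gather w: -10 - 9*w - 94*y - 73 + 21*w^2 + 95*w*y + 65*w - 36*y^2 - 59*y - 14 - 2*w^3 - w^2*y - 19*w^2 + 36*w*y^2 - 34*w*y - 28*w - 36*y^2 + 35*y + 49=-2*w^3 + w^2*(2 - y) + w*(36*y^2 + 61*y + 28) - 72*y^2 - 118*y - 48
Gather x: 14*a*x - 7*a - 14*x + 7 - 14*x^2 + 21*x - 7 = -7*a - 14*x^2 + x*(14*a + 7)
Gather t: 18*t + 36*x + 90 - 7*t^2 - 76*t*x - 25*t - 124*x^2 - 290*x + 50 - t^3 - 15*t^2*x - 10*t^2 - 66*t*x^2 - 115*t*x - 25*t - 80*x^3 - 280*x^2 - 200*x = -t^3 + t^2*(-15*x - 17) + t*(-66*x^2 - 191*x - 32) - 80*x^3 - 404*x^2 - 454*x + 140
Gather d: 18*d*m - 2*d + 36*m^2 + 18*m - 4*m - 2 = d*(18*m - 2) + 36*m^2 + 14*m - 2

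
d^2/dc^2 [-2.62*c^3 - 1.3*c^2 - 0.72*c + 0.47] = -15.72*c - 2.6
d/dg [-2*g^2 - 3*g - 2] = -4*g - 3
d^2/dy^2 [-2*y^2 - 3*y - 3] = -4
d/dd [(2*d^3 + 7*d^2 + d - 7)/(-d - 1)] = (-4*d^3 - 13*d^2 - 14*d - 8)/(d^2 + 2*d + 1)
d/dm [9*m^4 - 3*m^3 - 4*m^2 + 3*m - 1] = 36*m^3 - 9*m^2 - 8*m + 3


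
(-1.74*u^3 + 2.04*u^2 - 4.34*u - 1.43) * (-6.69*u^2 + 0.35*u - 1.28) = 11.6406*u^5 - 14.2566*u^4 + 31.9758*u^3 + 5.4365*u^2 + 5.0547*u + 1.8304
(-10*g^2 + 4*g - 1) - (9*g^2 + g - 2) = -19*g^2 + 3*g + 1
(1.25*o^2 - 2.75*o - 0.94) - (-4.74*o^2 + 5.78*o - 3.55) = 5.99*o^2 - 8.53*o + 2.61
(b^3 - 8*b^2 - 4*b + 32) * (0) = 0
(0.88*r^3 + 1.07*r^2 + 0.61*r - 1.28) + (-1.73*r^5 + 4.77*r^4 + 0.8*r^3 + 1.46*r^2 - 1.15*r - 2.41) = -1.73*r^5 + 4.77*r^4 + 1.68*r^3 + 2.53*r^2 - 0.54*r - 3.69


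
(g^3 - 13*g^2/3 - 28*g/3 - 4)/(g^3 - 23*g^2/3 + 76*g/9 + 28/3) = 3*(g + 1)/(3*g - 7)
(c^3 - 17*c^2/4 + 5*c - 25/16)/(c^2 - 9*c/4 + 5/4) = (c^2 - 3*c + 5/4)/(c - 1)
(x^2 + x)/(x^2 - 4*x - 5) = x/(x - 5)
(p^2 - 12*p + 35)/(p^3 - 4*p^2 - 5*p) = (p - 7)/(p*(p + 1))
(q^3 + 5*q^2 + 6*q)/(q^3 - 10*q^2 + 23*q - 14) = q*(q^2 + 5*q + 6)/(q^3 - 10*q^2 + 23*q - 14)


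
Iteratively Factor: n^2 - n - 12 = (n + 3)*(n - 4)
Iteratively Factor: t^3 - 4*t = (t + 2)*(t^2 - 2*t) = t*(t + 2)*(t - 2)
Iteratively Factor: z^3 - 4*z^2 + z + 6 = (z - 3)*(z^2 - z - 2) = (z - 3)*(z + 1)*(z - 2)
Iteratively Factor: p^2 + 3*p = (p)*(p + 3)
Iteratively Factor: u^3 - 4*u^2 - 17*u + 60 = (u + 4)*(u^2 - 8*u + 15) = (u - 3)*(u + 4)*(u - 5)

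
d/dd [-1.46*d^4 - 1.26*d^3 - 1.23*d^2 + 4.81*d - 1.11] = -5.84*d^3 - 3.78*d^2 - 2.46*d + 4.81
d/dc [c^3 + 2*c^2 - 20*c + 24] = 3*c^2 + 4*c - 20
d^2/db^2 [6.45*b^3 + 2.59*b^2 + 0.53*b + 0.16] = 38.7*b + 5.18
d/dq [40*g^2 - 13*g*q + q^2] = -13*g + 2*q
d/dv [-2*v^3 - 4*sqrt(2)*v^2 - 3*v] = -6*v^2 - 8*sqrt(2)*v - 3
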